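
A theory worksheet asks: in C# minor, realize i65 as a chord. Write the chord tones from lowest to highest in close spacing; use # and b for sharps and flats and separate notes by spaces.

E G# B C#

The numeral's case and figure indicate a minor seventh chord. In C# minor its root, the tonic, is C#.
Stacking thirds from C# gives C#-E-G#-B.
With the 65 figure the chord is in first inversion; from the bass E upward in close position it reads E-G#-B-C#.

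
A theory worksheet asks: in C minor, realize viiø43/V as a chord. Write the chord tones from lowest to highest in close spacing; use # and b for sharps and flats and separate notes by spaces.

The slash marks an applied leading-tone chord: viio of V. In C minor, V is G, so the leading tone to it is F#, a half step below.
Building a half-diminished seventh chord on F# gives F#-A-C-E.
With the 43 figure the chord is in second inversion; from the bass C upward in close position it reads C-E-F#-A.

C E F# A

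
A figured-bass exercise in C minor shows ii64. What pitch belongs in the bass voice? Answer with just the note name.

ii in C minor has root D; the chord is D-F-A.
The figure 64 means second inversion — the fifth is in the bass.

A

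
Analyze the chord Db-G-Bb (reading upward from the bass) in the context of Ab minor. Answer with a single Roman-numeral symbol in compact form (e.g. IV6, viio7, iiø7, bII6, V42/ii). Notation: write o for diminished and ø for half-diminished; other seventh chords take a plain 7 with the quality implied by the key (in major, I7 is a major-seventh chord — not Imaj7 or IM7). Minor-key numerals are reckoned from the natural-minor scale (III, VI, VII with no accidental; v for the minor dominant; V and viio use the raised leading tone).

Stacked in thirds the chord is G-Bb-Db: a diminished triad on G.
G is scale degree 7 in Ab minor, and a diminished triad on that degree is written viio.
With Db in the bass the chord is in second inversion, so the figured bass is 64.

viio64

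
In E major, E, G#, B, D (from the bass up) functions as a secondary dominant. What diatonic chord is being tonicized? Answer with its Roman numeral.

IV

The chord is a dominant seventh chord on E.
A dominant resolves down a perfect fifth: E → A. In E major, A is scale degree 4, i.e. IV.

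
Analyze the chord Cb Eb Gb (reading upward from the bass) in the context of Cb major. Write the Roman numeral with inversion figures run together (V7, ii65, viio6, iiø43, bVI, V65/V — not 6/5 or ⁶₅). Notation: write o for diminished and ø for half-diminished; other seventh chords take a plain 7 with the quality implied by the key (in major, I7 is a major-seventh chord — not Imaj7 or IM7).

I

The pitches Cb-Eb-Gb form a major triad rooted on Cb.
Cb is scale degree 1 in Cb major, and a major triad on that degree is written I.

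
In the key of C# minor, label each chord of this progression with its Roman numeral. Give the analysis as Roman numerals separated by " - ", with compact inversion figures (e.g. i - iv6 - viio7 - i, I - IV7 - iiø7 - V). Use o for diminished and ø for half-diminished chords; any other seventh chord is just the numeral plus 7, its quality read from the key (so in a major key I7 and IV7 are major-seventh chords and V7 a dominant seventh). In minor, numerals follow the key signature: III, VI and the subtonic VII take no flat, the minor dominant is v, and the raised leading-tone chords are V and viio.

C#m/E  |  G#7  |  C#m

i6 - V7 - i

C#m/E has root C#, degree 1 in C# minor, so i6.
G#7 has root G#, degree 5 in C# minor, so V7.
C#m: minor triad on C# = scale degree 1 → i.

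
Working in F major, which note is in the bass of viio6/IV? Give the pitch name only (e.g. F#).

The applied chord viio6/IV is rooted on A: A-C-Eb.
The figure 6 means first inversion — the third is in the bass.

C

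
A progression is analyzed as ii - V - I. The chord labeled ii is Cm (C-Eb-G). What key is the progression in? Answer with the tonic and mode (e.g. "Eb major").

Bb major

ii is given as C-Eb-G — a minor triad with root C.
If C is scale degree 2 and the mode makes that degree carry a minor triad, the tonic is Bb and the mode is major.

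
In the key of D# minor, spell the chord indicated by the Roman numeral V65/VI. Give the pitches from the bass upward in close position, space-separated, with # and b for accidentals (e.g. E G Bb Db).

A# C# E F#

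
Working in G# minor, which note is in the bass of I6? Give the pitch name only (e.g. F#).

I in G# minor has root G#; the chord is G#-B#-D#.
The figure 6 means first inversion — the third is in the bass.

B#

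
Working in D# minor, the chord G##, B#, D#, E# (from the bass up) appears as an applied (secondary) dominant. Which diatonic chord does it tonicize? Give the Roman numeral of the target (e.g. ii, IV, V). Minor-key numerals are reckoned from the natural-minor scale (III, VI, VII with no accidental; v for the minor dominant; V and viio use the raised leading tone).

V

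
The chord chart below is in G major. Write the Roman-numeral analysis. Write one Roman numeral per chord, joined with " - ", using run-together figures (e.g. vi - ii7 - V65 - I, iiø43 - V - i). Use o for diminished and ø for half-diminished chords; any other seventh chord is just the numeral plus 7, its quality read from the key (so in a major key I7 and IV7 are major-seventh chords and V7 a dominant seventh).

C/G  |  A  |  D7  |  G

IV64 - V/V - V7 - I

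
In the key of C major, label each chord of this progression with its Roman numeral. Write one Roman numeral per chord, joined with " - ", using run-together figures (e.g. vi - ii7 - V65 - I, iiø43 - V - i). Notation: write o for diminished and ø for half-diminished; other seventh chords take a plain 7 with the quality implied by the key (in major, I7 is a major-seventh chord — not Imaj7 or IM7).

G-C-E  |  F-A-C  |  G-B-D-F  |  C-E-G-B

G-C-E has root C, degree 1 in C major, so I64.
F-A-C: root F is the subdominant; major triad there is IV.
G-B-D-F: root G is the dominant; dominant seventh chord there is V7.
C-E-G-B has root C, degree 1 in C major, so I7.

I64 - IV - V7 - I7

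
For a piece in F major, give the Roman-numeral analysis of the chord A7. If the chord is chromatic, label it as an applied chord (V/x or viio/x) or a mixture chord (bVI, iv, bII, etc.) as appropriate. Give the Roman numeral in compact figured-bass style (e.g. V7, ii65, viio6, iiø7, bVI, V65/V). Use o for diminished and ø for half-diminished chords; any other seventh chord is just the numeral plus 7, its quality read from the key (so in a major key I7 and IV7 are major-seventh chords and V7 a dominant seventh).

V7/vi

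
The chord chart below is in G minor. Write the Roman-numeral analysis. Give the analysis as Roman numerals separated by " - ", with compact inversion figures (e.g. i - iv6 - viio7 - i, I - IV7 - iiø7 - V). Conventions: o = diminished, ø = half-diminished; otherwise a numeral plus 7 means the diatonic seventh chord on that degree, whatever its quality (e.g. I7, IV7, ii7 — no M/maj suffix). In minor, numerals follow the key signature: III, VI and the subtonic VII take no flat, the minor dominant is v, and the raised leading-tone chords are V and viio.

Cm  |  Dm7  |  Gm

iv - v7 - i

Cm has root C, degree 4 in G minor, so iv.
Dm7 has root D, degree 5 in G minor, so v7.
Gm: minor triad on G = scale degree 1 → i.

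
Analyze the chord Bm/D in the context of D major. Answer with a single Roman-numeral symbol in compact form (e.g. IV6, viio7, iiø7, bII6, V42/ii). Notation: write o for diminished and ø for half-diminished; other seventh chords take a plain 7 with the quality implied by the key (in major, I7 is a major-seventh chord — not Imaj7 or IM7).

Stacked in thirds the chord is B-D-F#: a minor triad on B.
B is scale degree 6 in D major, and a minor triad on that degree is written vi.
With D in the bass the chord is in first inversion, so the figured bass is 6.

vi6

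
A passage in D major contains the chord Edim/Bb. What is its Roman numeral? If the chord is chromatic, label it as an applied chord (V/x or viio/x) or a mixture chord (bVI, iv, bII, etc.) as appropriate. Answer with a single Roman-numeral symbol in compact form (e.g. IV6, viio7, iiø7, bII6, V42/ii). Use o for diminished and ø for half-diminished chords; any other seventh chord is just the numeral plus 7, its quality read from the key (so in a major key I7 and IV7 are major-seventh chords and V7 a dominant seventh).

iio64

The pitches E-G-Bb form a diminished triad rooted on E.
E is the second degree of D major. This is the diminished supertonic triad, borrowed from the parallel minor.
With Bb in the bass the chord is in second inversion, so the figured bass is 64.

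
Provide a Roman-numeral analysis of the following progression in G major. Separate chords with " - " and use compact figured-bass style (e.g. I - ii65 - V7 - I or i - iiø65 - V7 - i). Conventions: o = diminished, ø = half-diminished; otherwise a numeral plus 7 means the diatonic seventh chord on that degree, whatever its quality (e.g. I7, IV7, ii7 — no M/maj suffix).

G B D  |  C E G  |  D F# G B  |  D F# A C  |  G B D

G-B-D: root G is the tonic; major triad there is I.
C-E-G: major triad on C = scale degree 4 → IV.
D-F#-G-B has root G, degree 1 in G major, so I43.
D-F#-A-C: dominant seventh chord on D = scale degree 5 → V7.
G-B-D has root G, degree 1 in G major, so I.

I - IV - I43 - V7 - I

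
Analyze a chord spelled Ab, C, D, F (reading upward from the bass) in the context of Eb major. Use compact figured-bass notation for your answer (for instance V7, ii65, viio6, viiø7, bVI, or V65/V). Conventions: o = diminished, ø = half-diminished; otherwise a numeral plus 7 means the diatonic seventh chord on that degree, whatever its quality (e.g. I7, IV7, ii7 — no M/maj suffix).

Stacked in thirds the chord is D-F-Ab-C: a half-diminished seventh chord on D.
In Eb major, D is the leading tone; the diatonic half-diminished seventh chord there is viiø7.
With Ab in the bass the chord is in second inversion, so the figured bass is 43.

viiø43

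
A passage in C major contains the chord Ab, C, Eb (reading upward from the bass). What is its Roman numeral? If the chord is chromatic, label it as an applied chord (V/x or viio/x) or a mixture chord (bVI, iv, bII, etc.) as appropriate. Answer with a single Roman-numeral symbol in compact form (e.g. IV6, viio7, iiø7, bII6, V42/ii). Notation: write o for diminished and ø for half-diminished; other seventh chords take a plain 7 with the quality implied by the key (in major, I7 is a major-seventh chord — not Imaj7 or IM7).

bVI

Stacked in thirds the chord is Ab-C-Eb: a major triad on Ab.
Ab is the lowered sixth degree of C major (diatonic 6 would be A). This is a major triad on the lowered sixth degree, borrowed from the parallel minor.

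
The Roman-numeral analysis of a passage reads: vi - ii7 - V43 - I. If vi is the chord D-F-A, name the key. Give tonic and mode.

F major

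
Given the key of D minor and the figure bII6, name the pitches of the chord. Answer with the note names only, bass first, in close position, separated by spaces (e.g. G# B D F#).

G Bb Eb

bII6 is the Neapolitan sixth — a major triad on the lowered second degree, here in its customary first inversion. In D minor that root is Eb.
So the chord is Eb-G-Bb, a major triad.
With the 6 figure the chord is in first inversion; from the bass G upward in close position it reads G-Bb-Eb.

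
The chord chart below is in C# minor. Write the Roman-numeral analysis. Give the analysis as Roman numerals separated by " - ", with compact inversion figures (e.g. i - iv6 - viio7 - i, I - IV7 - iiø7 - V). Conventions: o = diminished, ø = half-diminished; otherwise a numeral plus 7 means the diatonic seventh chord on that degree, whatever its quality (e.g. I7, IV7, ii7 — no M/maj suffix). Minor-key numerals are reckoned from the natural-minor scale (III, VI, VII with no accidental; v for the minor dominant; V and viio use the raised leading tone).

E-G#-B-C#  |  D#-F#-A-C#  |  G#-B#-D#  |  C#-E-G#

i65 - iiø7 - V - i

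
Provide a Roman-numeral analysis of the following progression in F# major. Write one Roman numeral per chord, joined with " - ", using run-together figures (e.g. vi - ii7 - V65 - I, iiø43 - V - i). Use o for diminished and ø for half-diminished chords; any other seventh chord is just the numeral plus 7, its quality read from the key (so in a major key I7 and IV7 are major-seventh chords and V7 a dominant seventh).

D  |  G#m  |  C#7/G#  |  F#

bVI - ii - V43 - I

D: major triad on D — chromatic; bVI (borrowed from the parallel minor).
G#m: root G# is the supertonic; minor triad there is ii.
C#7/G#: dominant seventh chord on C# = scale degree 5 → V43.
F# has root F#, degree 1 in F# major, so I.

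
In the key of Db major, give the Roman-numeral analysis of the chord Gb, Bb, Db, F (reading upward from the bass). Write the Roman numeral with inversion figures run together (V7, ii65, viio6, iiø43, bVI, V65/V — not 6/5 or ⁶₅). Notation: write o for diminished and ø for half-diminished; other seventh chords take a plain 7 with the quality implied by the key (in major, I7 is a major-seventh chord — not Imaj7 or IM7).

The pitches Gb-Bb-Db-F form a major seventh chord rooted on Gb.
In Db major, Gb is the subdominant; the diatonic major seventh chord there is IV7.

IV7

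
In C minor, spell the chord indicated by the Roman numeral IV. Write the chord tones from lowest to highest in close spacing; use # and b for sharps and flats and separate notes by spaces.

Scale degree 4 in C minor is F; here the chord built on it is altered to a major triad. IV is the major subdominant, borrowed from the parallel major.
So the chord is F-A-C.

F A C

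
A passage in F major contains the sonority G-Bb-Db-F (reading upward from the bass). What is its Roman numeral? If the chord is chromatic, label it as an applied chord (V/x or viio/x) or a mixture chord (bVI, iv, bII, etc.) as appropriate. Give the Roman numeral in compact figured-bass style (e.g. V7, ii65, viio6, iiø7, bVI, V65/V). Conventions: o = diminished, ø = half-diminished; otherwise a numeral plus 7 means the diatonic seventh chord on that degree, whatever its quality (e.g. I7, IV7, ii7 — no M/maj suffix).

The pitches G-Bb-Db-F form a half-diminished seventh chord rooted on G.
G is the second degree of F major. This is the half-diminished supertonic seventh, borrowed from the parallel minor.

iiø7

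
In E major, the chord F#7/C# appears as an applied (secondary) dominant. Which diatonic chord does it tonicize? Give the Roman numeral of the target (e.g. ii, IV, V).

The chord is a dominant seventh chord on F#.
A dominant resolves down a perfect fifth: F# → B. In E major, B is scale degree 5, i.e. V.

V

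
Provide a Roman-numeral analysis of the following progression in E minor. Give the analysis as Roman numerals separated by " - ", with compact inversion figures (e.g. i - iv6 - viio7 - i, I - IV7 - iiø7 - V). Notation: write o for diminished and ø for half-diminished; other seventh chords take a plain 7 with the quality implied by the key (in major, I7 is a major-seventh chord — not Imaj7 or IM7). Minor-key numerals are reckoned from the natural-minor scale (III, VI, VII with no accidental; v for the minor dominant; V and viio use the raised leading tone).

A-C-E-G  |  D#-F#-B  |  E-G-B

iv7 - V6 - i

A-C-E-G has root A, degree 4 in E minor, so iv7.
D#-F#-B: major triad on B = scale degree 5 → V6.
E-G-B: root E is the tonic; minor triad there is i.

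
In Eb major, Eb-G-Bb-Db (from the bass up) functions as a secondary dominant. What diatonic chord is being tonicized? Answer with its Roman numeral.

The chord is a dominant seventh chord on Eb.
A dominant resolves down a perfect fifth: Eb → Ab. In Eb major, Ab is scale degree 4, i.e. IV.

IV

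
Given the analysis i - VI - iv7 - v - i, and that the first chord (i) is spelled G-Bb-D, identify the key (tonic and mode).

G minor

The chord Gm is a minor triad rooted on G; its label is i.
If G is scale degree 1 and the mode makes that degree carry a minor triad, the tonic is G and the mode is minor.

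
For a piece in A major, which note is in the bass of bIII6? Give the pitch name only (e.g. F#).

E

bIII in A major has root C; the chord is C-E-G.
The figure 6 means first inversion — the third is in the bass.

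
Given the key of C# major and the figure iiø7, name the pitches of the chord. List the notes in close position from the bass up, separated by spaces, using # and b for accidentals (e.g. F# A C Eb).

iiø7 is the half-diminished supertonic seventh, borrowed from the parallel minor. In C# major that root is D#.
So the chord is D#-F#-A-C#, a half-diminished seventh chord.

D# F# A C#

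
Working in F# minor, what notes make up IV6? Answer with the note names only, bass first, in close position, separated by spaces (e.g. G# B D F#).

D# F# B

IV6 is the major subdominant, borrowed from the parallel major. In F# minor that root is B.
So the chord is B-D#-F#, a major triad.
With the 6 figure the chord is in first inversion; from the bass D# upward in close position it reads D#-F#-B.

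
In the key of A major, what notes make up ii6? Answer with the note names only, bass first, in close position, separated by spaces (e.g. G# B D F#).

In A major, the second degree is B, and the diatonic chord built there is a minor triad.
That chord is spelled B-D-F#.
The figured bass 6 indicates first inversion, placing the third (D) in the bass: D-F#-B.

D F# B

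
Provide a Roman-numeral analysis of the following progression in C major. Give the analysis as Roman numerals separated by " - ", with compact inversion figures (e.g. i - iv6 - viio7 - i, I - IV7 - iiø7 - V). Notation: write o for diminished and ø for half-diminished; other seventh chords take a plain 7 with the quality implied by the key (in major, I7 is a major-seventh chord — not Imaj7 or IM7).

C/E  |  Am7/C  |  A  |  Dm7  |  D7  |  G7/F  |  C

C/E: root C is the tonic; major triad there is I6.
Am7/C: minor seventh chord on A = scale degree 6 → vi65.
A: chromatic; A is V of ii, so V/ii.
Dm7 has root D, degree 2 in C major, so ii7.
D7: a dominant seventh chord on D, the applied dominant of V → V7/V.
G7/F: root G is the dominant; dominant seventh chord there is V42.
C: root C is the tonic; major triad there is I.

I6 - vi65 - V/ii - ii7 - V7/V - V42 - I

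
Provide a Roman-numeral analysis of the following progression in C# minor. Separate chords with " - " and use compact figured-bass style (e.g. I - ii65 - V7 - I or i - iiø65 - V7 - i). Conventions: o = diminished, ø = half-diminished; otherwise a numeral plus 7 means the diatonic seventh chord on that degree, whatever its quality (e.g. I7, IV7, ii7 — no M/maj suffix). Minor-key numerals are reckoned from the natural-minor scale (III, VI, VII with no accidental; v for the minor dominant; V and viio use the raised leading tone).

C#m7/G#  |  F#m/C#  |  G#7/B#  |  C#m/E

C#m7/G# has root C#, degree 1 in C# minor, so i43.
F#m/C# has root F#, degree 4 in C# minor, so iv64.
G#7/B#: root G# is the dominant; dominant seventh chord there is V65.
C#m/E: minor triad on C# = scale degree 1 → i6.

i43 - iv64 - V65 - i6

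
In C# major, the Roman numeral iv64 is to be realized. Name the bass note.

iv in C# major has root F#; the chord is F#-A-C#.
The figure 64 means second inversion — the fifth is in the bass.

C#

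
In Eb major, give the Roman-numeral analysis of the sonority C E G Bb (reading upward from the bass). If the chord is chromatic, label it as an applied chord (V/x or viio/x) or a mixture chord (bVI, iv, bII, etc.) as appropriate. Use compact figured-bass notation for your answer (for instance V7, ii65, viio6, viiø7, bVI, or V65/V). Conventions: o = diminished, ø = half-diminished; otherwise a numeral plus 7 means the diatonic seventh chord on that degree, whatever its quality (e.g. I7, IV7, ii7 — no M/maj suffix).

V7/ii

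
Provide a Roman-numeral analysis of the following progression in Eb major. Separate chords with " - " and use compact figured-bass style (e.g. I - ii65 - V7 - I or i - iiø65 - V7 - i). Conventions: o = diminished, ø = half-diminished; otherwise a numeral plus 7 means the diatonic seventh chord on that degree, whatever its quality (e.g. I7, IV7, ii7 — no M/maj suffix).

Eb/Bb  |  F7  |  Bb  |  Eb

I64 - V7/V - V - I

Eb/Bb: major triad on Eb = scale degree 1 → I64.
F7: a dominant seventh chord on F, the applied dominant of V → V7/V.
Bb has root Bb, degree 5 in Eb major, so V.
Eb has root Eb, degree 1 in Eb major, so I.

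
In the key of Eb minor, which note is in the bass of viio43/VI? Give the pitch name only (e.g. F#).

Fb

The applied chord viio43/VI is rooted on Bb: Bb-Db-Fb-Abb.
The figure 43 means second inversion — the fifth is in the bass.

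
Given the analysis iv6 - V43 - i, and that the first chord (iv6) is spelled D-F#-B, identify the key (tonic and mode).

F# minor

The anchor chord is a minor triad on B, labeled iv6.
Counting down 3 scale steps from B places the tonic on F#; a minor triad on degree 4 is diatonic only in minor.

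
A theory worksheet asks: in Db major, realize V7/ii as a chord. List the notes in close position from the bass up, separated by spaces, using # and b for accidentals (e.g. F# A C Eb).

Bb D F Ab

The slash means an applied dominant: we want the dominant of ii. In Db major, ii is Eb minor, and its dominant is built on Bb.
Building a dominant seventh chord on Bb gives Bb-D-F-Ab.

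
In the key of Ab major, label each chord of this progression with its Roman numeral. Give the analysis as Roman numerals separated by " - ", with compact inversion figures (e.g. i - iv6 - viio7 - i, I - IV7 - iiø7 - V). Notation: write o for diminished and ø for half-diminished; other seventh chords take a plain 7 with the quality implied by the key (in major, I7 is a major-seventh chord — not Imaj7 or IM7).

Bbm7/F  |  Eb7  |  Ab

Bbm7/F: minor seventh chord on Bb = scale degree 2 → ii43.
Eb7: root Eb is the dominant; dominant seventh chord there is V7.
Ab: root Ab is the tonic; major triad there is I.

ii43 - V7 - I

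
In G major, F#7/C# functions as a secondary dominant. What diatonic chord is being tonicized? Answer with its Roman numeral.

iii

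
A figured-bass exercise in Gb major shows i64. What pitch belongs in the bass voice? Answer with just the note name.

Db

i in Gb major has root Gb; the chord is Gb-Bbb-Db.
The figure 64 means second inversion — the fifth is in the bass.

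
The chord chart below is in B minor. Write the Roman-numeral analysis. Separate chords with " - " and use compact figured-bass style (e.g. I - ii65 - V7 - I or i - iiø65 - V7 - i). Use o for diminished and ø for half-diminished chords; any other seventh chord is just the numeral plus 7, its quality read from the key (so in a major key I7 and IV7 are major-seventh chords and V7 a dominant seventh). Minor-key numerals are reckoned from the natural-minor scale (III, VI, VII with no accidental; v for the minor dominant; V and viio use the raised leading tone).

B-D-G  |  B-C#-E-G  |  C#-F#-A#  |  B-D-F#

VI6 - iiø42 - V64 - i

B-D-G has root G, degree 6 in B minor, so VI6.
B-C#-E-G: half-diminished seventh chord on C# = scale degree 2 → iiø42.
C#-F#-A#: root F# is the dominant; major triad there is V64.
B-D-F#: minor triad on B = scale degree 1 → i.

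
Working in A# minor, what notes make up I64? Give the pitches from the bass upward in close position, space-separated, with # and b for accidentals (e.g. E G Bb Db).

E# A# C##

Scale degree 1 in A# minor is A#; here the chord built on it is altered to a major triad. I64 is the major tonic (Picardy third), borrowed from the parallel major.
So the chord is A#-C##-E#, a major triad.
With the 64 figure the chord is in second inversion; from the bass E# upward in close position it reads E#-A#-C##.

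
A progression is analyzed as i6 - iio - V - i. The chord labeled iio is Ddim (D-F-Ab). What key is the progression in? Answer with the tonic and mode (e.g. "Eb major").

iio is given as D-F-Ab — a diminished triad with root D.
If D is scale degree 2 and the mode makes that degree carry a diminished triad, the tonic is C and the mode is minor.

C minor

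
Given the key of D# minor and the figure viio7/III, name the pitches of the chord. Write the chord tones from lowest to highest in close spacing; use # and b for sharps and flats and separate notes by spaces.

viio7/III is a secondary leading-tone chord. The target III is F# in D# minor; the applied chord is rooted a semitone below, on E#.
Building a fully diminished seventh chord on E# gives E#-G#-B-D.

E# G# B D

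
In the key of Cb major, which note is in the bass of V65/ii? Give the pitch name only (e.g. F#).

C

The applied chord V65/ii is rooted on Ab: Ab-C-Eb-Gb.
The figure 65 means first inversion — the third is in the bass.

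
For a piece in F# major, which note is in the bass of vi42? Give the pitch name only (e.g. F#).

C#

vi in F# major has root D#; the chord is D#-F#-A#-C#.
The figure 42 means third inversion — the seventh is in the bass.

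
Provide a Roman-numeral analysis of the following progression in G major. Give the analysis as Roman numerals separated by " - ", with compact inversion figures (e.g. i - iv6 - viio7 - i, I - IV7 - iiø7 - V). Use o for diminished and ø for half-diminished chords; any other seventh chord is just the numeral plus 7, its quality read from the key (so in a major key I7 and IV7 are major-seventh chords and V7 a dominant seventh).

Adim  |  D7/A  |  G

iio - V43 - I

Adim: A with this quality isn't in the key; it's iio, borrowed from the parallel minor.
D7/A: root D is the dominant; dominant seventh chord there is V43.
G: root G is the tonic; major triad there is I.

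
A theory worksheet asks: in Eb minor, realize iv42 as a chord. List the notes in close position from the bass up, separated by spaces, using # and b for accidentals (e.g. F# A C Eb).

Gb Ab Cb Eb

In Eb minor, the subdominant is Ab, and the diatonic chord built there is a minor seventh chord.
That chord is spelled Ab-Cb-Eb-Gb.
With the 42 figure the chord is in third inversion; from the bass Gb upward in close position it reads Gb-Ab-Cb-Eb.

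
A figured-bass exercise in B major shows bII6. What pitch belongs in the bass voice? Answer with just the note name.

E

bII in B major has root C; the chord is C-E-G.
The figure 6 means first inversion — the third is in the bass.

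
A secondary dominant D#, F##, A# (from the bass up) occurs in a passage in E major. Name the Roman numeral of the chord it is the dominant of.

iii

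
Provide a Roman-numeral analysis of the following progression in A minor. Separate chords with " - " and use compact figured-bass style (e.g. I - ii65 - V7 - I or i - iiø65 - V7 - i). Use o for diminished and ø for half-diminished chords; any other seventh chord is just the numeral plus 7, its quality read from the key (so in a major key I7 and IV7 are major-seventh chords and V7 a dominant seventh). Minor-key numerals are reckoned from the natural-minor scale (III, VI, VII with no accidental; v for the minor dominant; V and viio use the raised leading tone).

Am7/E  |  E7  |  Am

i43 - V7 - i

Am7/E has root A, degree 1 in A minor, so i43.
E7: dominant seventh chord on E = scale degree 5 → V7.
Am: minor triad on A = scale degree 1 → i.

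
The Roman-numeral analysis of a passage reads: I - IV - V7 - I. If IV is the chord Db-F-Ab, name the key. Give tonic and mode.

Ab major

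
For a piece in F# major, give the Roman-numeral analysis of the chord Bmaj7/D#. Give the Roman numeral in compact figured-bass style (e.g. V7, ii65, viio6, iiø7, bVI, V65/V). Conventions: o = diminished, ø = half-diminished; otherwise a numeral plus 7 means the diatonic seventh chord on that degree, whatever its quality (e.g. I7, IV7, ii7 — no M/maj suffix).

Stacked in thirds the chord is B-D#-F#-A#: a major seventh chord on B.
In F# major, B is the subdominant; the diatonic major seventh chord there is IV7.
With D# in the bass the chord is in first inversion, so the figured bass is 65.

IV65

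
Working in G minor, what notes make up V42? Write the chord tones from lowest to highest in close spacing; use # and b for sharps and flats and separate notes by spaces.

In G minor, scale degree 5 is D. The dominant is major (leading tone raised), so V is a dominant seventh chord.
Stacking thirds from D gives D-F#-A-C.
The figured bass 42 indicates third inversion, placing the seventh (C) in the bass: C-D-F#-A.

C D F# A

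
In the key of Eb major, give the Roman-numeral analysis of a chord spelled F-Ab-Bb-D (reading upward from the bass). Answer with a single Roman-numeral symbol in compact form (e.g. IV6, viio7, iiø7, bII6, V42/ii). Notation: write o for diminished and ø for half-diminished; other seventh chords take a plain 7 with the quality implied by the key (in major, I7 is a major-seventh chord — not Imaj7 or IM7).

V43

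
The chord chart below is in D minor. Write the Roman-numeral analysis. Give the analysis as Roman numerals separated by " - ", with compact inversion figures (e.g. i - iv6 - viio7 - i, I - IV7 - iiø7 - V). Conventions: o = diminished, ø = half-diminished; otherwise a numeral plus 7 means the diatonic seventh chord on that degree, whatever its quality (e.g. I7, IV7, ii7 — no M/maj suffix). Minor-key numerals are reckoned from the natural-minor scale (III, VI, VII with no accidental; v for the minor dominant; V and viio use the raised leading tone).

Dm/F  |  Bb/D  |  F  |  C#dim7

i6 - VI6 - III - viio7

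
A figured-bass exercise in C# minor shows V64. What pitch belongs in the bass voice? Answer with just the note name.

D#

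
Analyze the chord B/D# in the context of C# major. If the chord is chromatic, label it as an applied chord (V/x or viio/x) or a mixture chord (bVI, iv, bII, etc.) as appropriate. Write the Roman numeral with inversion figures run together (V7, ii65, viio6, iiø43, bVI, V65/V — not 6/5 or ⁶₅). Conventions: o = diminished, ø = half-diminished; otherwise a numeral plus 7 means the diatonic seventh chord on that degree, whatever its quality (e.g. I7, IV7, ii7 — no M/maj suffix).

bVII6

The pitches B-D#-F# form a major triad rooted on B.
B is the lowered seventh degree of C# major (diatonic 7 would be B#). This is a major triad on the lowered seventh degree (the subtonic), borrowed from the parallel minor.
With D# in the bass the chord is in first inversion, so the figured bass is 6.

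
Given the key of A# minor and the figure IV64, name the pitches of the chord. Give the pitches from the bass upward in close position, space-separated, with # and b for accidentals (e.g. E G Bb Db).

A# D# F##

Scale degree 4 in A# minor is D#; here the chord built on it is altered to a major triad. IV64 is the major subdominant, borrowed from the parallel major.
So the chord is D#-F##-A#, a major triad.
With the 64 figure the chord is in second inversion; from the bass A# upward in close position it reads A#-D#-F##.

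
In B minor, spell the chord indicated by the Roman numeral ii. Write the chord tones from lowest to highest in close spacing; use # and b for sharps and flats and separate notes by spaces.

C# E G#

Scale degree 2 in B minor is C#; here the chord built on it is altered to a minor triad. ii is the minor supertonic, borrowed from the parallel major (the Dorian ii).
So the chord is C#-E-G#, a minor triad.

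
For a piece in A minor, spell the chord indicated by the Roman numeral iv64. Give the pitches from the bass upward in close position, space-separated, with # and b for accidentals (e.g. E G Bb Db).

In A minor, the fourth degree is D, and the diatonic chord built there is a minor triad.
Stacking thirds from D gives D-F-A.
The figured bass 64 indicates second inversion, placing the fifth (A) in the bass: A-D-F.

A D F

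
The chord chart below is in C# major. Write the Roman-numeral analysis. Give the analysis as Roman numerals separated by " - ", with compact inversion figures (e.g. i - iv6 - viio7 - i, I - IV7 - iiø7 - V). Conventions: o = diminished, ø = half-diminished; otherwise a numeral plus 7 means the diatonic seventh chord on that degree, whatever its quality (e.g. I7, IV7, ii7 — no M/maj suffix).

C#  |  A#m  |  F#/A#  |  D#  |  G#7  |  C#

I - vi - IV6 - V/V - V7 - I

C#: root C# is the tonic; major triad there is I.
A#m: root A# is the submediant; minor triad there is vi.
F#/A#: root F# is the subdominant; major triad there is IV6.
D#: chromatic; D# is V of V, so V/V.
G#7: root G# is the dominant; dominant seventh chord there is V7.
C#: major triad on C# = scale degree 1 → I.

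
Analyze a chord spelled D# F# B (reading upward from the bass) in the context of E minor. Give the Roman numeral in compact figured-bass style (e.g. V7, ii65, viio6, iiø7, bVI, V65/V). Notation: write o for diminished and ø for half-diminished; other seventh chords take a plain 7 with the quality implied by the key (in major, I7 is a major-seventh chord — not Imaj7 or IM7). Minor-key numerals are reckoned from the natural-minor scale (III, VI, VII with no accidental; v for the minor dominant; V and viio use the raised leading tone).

The pitches B-D#-F# form a major triad rooted on B.
In E minor, B is the dominant; the diatonic major triad there is V.
With D# in the bass the chord is in first inversion, so the figured bass is 6.

V6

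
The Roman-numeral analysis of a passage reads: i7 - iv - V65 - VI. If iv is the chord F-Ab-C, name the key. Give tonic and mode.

C minor

The chord Fm is a minor triad rooted on F; its label is iv.
If F is scale degree 4 and the mode makes that degree carry a minor triad, the tonic is C and the mode is minor.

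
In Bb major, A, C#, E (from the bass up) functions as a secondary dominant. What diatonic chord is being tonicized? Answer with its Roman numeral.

iii

The chord is a major triad on A.
A dominant resolves down a perfect fifth: A → D. In Bb major, D is scale degree 3, i.e. iii.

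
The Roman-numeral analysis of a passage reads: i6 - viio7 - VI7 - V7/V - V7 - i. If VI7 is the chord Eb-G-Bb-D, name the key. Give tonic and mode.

The anchor chord is a major seventh chord on Eb, labeled VI7.
Counting down 5 scale steps from Eb places the tonic on G; a major seventh chord on degree 6 is diatonic only in minor.

G minor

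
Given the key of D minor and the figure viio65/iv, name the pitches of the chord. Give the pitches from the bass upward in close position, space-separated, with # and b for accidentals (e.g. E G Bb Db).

A C Eb F#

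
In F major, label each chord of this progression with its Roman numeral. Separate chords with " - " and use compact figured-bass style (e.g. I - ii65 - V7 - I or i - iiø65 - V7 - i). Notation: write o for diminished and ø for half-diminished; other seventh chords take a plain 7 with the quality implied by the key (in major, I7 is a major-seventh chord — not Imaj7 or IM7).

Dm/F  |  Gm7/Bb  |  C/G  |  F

vi6 - ii65 - V64 - I

Dm/F: minor triad on D = scale degree 6 → vi6.
Gm7/Bb has root G, degree 2 in F major, so ii65.
C/G: root C is the dominant; major triad there is V64.
F has root F, degree 1 in F major, so I.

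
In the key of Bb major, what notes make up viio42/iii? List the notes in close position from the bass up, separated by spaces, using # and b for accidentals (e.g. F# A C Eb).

viio42/iii is a secondary leading-tone chord. The target iii is D in Bb major; the applied chord is rooted a semitone below, on C#.
Building a fully diminished seventh chord on C# gives C#-E-G-Bb.
With the 42 figure the chord is in third inversion; from the bass Bb upward in close position it reads Bb-C#-E-G.

Bb C# E G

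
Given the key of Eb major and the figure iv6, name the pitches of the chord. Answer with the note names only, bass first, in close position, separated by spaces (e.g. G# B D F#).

Cb Eb Ab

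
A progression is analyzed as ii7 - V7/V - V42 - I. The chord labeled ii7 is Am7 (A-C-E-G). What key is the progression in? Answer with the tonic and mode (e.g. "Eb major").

G major

The anchor chord is a minor seventh chord on A, labeled ii7.
If A is scale degree 2 and the mode makes that degree carry a minor seventh chord, the tonic is G and the mode is major.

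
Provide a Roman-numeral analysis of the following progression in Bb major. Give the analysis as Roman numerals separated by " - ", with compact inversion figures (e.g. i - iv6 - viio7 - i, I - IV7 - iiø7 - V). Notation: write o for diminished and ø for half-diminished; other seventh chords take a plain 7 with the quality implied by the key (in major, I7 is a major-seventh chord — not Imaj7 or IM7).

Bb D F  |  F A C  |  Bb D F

Bb-D-F has root Bb, degree 1 in Bb major, so I.
F-A-C: root F is the dominant; major triad there is V.
Bb-D-F: root Bb is the tonic; major triad there is I.

I - V - I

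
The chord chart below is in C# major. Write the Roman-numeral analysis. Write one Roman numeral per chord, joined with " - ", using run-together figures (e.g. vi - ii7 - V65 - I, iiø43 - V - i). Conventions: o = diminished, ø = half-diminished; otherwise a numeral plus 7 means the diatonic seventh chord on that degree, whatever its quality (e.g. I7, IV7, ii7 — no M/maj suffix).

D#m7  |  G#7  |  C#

ii7 - V7 - I

D#m7: minor seventh chord on D# = scale degree 2 → ii7.
G#7: root G# is the dominant; dominant seventh chord there is V7.
C# has root C#, degree 1 in C# major, so I.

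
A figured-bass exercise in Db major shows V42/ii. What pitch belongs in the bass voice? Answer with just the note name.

The applied chord V42/ii is rooted on Bb: Bb-D-F-Ab.
The figure 42 means third inversion — the seventh is in the bass.

Ab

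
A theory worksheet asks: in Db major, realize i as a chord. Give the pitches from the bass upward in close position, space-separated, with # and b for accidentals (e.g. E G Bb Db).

i is the minor tonic, borrowed from the parallel minor. In Db major that root is Db.
So the chord is Db-Fb-Ab.

Db Fb Ab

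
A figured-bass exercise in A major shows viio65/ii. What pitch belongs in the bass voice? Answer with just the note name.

C#

The applied chord viio65/ii is rooted on A#: A#-C#-E-G.
The figure 65 means first inversion — the third is in the bass.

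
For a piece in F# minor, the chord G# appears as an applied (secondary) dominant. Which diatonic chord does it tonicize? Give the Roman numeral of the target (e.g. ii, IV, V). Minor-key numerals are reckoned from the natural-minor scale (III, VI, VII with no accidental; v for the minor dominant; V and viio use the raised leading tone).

V

The chord is a major triad on G#.
A dominant resolves down a perfect fifth: G# → C#. In F# minor, C# is scale degree 5, i.e. V.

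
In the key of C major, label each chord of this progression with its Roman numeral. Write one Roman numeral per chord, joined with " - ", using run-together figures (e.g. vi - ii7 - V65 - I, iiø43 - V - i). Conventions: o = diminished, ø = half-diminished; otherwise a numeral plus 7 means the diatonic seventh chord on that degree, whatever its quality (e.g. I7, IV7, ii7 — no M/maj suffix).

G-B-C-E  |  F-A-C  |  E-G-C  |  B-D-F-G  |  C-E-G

I43 - IV - I6 - V65 - I

G-B-C-E has root C, degree 1 in C major, so I43.
F-A-C: root F is the subdominant; major triad there is IV.
E-G-C: root C is the tonic; major triad there is I6.
B-D-F-G: root G is the dominant; dominant seventh chord there is V65.
C-E-G has root C, degree 1 in C major, so I.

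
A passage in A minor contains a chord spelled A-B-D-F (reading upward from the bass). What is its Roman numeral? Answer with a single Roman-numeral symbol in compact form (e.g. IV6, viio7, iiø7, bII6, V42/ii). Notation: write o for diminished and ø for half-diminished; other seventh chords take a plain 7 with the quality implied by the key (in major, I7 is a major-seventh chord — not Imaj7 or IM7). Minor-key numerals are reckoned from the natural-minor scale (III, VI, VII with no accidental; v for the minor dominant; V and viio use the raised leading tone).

iiø42

Stacked in thirds the chord is B-D-F-A: a half-diminished seventh chord on B.
In A minor, B is the supertonic; the diatonic half-diminished seventh chord there is iiø7.
With A in the bass the chord is in third inversion, so the figured bass is 42.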